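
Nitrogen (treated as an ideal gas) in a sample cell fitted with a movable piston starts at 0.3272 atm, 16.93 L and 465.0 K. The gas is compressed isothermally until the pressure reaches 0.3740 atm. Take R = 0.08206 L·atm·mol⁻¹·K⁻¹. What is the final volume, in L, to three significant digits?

T constant ⇒ Boyle's law P V = const: T₂ = T₁; V₂ = V₁·(P₁/P₂) = 14.81 L.

V₂ ≈ 14.8 L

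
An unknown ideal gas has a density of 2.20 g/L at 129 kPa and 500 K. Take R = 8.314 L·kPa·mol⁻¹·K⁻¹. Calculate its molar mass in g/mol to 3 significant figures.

M ≈ 70.9 g/mol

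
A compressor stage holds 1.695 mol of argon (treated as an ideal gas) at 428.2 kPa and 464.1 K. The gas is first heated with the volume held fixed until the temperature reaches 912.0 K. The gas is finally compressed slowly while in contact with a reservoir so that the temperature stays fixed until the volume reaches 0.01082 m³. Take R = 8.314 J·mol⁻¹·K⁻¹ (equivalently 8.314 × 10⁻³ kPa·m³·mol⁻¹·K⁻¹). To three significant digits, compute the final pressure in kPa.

From PV = nRT: V₁ = nRT₁/P₁ = 0.01527 m³.
V constant ⇒ P ∝ T: V₂ = V₁; P₂ = P₁·(T₂/T₁) = 841.5 kPa.
T constant ⇒ Boyle's law P V = const: T₃ = T₂; P₃ = P₂·(V₂/V₃) = 1188 kPa.

P₃ ≈ 1.19e+03 kPa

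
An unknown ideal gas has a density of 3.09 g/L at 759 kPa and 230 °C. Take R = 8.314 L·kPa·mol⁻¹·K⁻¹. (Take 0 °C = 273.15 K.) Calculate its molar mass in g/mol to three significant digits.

ρ = PM/(RT) ⇒ M = ρRT/P = (3.09 × 8.314 × 503.1) / 759

M ≈ 17.0 g/mol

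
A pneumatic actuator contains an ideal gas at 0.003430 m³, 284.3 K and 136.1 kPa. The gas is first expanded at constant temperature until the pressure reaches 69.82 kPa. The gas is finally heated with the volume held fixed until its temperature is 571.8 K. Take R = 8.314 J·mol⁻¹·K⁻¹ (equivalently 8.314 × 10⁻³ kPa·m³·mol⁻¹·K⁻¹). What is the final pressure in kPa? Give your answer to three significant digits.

P₃ ≈ 140 kPa

Isothermal, so P V is constant: T₂ = T₁; V₂ = V₁·(P₁/P₂) = 0.006686 m³.
Isochoric, so P/T is constant: V₃ = V₂; P₃ = P₂·(T₃/T₂) = 140.4 kPa.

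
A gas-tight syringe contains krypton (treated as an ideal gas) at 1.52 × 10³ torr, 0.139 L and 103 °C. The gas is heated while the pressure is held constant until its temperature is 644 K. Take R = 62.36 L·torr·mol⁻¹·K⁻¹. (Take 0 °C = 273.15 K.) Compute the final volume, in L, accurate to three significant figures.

Convert: T₁ = 376.1 K.
Isobaric, so V/T is constant: P₂ = P₁; V₂ = V₁·(T₂/T₁) = 0.2380 L.

V₂ ≈ 0.238 L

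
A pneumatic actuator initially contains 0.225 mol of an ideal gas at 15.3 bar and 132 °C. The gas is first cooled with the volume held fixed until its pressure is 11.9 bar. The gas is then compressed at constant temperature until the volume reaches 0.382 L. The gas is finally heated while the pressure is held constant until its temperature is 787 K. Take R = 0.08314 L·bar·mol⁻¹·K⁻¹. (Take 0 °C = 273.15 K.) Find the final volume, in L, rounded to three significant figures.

V₄ ≈ 0.954 L

Convert: T₁ = 405.1 K.
From PV = nRT: V₁ = nRT₁/P₁ = 0.4954 L.
V constant ⇒ P ∝ T: V₂ = V₁; T₂ = T₁·(P₂/P₁) = 315.1 K.
T constant ⇒ Boyle's law P V = const: T₃ = T₂; P₃ = P₂·(V₂/V₃) = 15.43 bar.
P constant ⇒ V ∝ T: P₄ = P₃; V₄ = V₃·(T₄/T₃) = 0.9540 L.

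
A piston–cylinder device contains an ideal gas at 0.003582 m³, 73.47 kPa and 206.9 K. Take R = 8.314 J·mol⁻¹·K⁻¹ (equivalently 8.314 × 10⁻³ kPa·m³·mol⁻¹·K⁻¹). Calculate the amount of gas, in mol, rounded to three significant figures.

PV = nRT ⇒ n = PV/(RT) = (73.47 × 0.003582) / (8.314 × 10⁻³ × 206.9)

n ≈ 0.153 mol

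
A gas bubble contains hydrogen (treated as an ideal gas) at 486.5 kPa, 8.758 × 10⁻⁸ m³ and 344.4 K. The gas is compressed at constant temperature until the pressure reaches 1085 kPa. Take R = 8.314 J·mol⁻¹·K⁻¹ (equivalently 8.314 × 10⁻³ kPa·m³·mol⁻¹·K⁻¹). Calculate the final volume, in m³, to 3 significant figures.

T constant ⇒ Boyle's law P V = const: T₂ = T₁; V₂ = V₁·(P₁/P₂) = 3.927e-08 m³.

V₂ ≈ 3.93e-08 m³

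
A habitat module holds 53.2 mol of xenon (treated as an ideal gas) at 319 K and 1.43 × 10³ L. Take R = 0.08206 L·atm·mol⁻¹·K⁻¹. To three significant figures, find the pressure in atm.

PV = nRT ⇒ P = nRT/V = (53.2 × 0.08206 × 319) / 1.43e+03

P ≈ 0.974 atm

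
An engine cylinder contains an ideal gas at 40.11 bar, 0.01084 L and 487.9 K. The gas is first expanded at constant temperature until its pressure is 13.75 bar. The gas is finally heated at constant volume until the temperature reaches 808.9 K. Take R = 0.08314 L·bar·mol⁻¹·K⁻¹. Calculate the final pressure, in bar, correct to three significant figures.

P₃ ≈ 22.8 bar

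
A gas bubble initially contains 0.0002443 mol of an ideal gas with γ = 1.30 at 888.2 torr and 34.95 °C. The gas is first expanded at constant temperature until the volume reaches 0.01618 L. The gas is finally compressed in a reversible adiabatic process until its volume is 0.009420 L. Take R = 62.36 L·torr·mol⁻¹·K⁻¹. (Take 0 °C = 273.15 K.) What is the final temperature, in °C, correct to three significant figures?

Convert: T₁ = 308.1 K.
From PV = nRT: V₁ = nRT₁/P₁ = 0.005285 L.
T constant ⇒ Boyle's law P V = const: T₂ = T₁; P₂ = P₁·(V₁/V₂) = 290.1 torr.
Reversible adiabatic, γ = 1.30: T₃ = T₂·(V₂/V₃)^(γ−1) = 362.4 K; P₃ = P₂·(V₂/V₃)^γ = 586.1 torr.

T₃ ≈ 89.2 °C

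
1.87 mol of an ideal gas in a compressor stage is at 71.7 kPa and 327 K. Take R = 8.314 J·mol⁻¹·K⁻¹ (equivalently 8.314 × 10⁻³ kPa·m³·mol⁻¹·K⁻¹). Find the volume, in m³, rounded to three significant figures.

V ≈ 0.0709 m³

PV = nRT ⇒ V = nRT/P = (1.87 × 8.314 × 10⁻³ × 327) / 71.7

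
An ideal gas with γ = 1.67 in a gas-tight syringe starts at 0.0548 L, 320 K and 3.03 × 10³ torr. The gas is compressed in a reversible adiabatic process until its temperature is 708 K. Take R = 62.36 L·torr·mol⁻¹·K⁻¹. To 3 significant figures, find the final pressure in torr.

P₂ ≈ 2.19e+04 torr

Adiabatic (γ = 1.67), T V^(γ−1) and P V^γ constant: P₂ = P₁·(T₂/T₁)^(γ/(γ−1)) = 2.193e+04 torr; V₂ = V₁·(T₁/T₂)^(1/(γ−1)) = 0.01675 L.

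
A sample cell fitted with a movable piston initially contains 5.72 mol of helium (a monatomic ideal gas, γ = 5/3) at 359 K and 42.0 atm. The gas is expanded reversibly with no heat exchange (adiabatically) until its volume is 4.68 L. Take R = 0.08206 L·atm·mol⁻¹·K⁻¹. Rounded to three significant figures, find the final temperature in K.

T₂ ≈ 324 K

From PV = nRT: V₁ = nRT₁/P₁ = 4.012 L.
Adiabatic (γ = 5/3), T V^(γ−1) and P V^γ constant: T₂ = T₁·(V₁/V₂)^(γ−1) = 324.0 K; P₂ = P₁·(V₁/V₂)^γ = 32.49 atm.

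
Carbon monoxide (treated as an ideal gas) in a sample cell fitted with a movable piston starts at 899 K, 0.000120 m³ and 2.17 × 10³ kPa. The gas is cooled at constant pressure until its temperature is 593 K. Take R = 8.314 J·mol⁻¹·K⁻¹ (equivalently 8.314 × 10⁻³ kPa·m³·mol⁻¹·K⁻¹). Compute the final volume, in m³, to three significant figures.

V₂ ≈ 7.92e-05 m³

Isobaric, so V/T is constant: P₂ = P₁; V₂ = V₁·(T₂/T₁) = 7.915e-05 m³.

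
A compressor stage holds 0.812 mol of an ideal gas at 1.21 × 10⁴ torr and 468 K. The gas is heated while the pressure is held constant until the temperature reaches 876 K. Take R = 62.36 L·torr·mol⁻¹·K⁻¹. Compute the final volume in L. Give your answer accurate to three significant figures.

V₂ ≈ 3.67 L

From PV = nRT: V₁ = nRT₁/P₁ = 1.958 L.
P constant ⇒ V ∝ T: P₂ = P₁; V₂ = V₁·(T₂/T₁) = 3.666 L.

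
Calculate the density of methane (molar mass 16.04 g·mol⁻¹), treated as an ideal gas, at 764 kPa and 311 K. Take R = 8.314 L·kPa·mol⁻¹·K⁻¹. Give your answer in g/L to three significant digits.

ρ = PM/(RT) = (764 × 16.04) / (8.314 × 311.0)

ρ ≈ 4.74 g/L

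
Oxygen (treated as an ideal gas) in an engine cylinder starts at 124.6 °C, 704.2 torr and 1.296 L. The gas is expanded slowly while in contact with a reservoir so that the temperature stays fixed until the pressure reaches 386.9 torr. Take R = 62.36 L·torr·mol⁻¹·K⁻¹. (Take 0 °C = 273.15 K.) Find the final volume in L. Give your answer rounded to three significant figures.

V₂ ≈ 2.36 L

Convert: T₁ = 397.8 K.
T constant ⇒ Boyle's law P V = const: T₂ = T₁; V₂ = V₁·(P₁/P₂) = 2.359 L.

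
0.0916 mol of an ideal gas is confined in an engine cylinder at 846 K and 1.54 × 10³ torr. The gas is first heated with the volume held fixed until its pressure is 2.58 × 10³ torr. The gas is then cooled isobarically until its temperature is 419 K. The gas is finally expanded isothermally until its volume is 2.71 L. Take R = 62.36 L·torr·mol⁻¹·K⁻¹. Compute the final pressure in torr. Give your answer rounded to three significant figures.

P₄ ≈ 883 torr

From PV = nRT: V₁ = nRT₁/P₁ = 3.138 L.
V constant ⇒ P ∝ T: V₂ = V₁; T₂ = T₁·(P₂/P₁) = 1417 K.
Isobaric, so V/T is constant: P₃ = P₂; V₃ = V₂·(T₃/T₂) = 0.9277 L.
T constant ⇒ Boyle's law P V = const: T₄ = T₃; P₄ = P₃·(V₃/V₄) = 883.2 torr.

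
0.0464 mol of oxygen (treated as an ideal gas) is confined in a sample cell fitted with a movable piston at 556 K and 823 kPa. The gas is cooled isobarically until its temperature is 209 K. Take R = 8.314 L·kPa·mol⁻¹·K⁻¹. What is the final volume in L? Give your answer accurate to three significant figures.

V₂ ≈ 0.0980 L

From PV = nRT: V₁ = nRT₁/P₁ = 0.2606 L.
P constant ⇒ V ∝ T: P₂ = P₁; V₂ = V₁·(T₂/T₁) = 0.09797 L.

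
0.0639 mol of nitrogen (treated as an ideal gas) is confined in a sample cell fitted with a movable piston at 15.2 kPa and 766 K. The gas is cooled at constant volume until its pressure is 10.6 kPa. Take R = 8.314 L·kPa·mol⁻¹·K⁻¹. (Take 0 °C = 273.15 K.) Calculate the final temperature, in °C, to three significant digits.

From PV = nRT: V₁ = nRT₁/P₁ = 26.77 L.
Isochoric, so P/T is constant: V₂ = V₁; T₂ = T₁·(P₂/P₁) = 534.2 K.

T₂ ≈ 261 °C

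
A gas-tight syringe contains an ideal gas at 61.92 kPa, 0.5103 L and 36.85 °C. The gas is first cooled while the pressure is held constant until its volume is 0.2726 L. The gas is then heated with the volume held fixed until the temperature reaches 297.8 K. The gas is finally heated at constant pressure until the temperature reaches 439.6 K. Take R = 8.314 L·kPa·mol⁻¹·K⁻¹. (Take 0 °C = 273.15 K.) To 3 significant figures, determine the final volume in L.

V₄ ≈ 0.402 L

Convert: T₁ = 310.0 K.
P constant ⇒ V ∝ T: P₂ = P₁; T₂ = T₁·(V₂/V₁) = 165.6 K.
Isochoric, so P/T is constant: V₃ = V₂; P₃ = P₂·(T₃/T₂) = 111.4 kPa.
Isobaric, so V/T is constant: P₄ = P₃; V₄ = V₃·(T₄/T₃) = 0.4024 L.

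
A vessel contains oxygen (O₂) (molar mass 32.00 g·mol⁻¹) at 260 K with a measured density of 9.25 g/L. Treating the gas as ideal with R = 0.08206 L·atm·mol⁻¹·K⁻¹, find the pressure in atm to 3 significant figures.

P ≈ 6.17 atm

ρ = PM/(RT) ⇒ P = ρRT/M = (9.25 × 0.08206 × 260.0) / 32.00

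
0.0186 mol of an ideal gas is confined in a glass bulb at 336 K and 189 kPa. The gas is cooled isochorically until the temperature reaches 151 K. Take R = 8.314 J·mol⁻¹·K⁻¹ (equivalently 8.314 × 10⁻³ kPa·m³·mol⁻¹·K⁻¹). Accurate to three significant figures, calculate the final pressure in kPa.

P₂ ≈ 84.9 kPa

From PV = nRT: V₁ = nRT₁/P₁ = 0.0002749 m³.
Isochoric, so P/T is constant: V₂ = V₁; P₂ = P₁·(T₂/T₁) = 84.94 kPa.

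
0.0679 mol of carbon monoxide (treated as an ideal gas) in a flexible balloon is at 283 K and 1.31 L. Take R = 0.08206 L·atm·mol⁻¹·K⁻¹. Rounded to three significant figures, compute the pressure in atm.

P ≈ 1.20 atm

PV = nRT ⇒ P = nRT/V = (0.0679 × 0.08206 × 283) / 1.31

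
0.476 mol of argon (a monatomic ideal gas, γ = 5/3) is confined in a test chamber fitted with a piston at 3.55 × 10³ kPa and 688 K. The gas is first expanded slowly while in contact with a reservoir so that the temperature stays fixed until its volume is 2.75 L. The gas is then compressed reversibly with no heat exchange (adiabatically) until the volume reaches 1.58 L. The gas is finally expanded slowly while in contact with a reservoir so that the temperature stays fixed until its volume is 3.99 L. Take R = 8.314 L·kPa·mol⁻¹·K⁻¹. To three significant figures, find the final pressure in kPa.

From PV = nRT: V₁ = nRT₁/P₁ = 0.7670 L.
Isothermal, so P V is constant: T₂ = T₁; P₂ = P₁·(V₁/V₂) = 990.1 kPa.
Adiabatic (γ = 5/3), T V^(γ−1) and P V^γ constant: T₃ = T₂·(V₂/V₃)^(γ−1) = 995.5 K; P₃ = P₂·(V₂/V₃)^γ = 2493 kPa.
Isothermal, so P V is constant: T₄ = T₃; P₄ = P₃·(V₃/V₄) = 987.4 kPa.

P₄ ≈ 987 kPa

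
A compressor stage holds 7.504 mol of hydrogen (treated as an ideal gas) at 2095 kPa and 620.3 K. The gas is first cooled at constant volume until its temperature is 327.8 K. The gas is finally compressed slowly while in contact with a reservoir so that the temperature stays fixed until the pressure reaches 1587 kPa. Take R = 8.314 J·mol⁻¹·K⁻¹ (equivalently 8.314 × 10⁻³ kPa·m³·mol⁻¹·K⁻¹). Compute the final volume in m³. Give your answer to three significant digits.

V₃ ≈ 0.0129 m³

From PV = nRT: V₁ = nRT₁/P₁ = 0.01847 m³.
Isochoric, so P/T is constant: V₂ = V₁; P₂ = P₁·(T₂/T₁) = 1107 kPa.
T constant ⇒ Boyle's law P V = const: T₃ = T₂; V₃ = V₂·(P₂/P₃) = 0.01289 m³.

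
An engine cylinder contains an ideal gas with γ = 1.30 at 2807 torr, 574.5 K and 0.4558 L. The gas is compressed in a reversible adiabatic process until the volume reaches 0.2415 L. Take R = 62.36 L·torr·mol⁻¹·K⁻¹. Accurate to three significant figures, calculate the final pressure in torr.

Adiabatic (γ = 1.30), T V^(γ−1) and P V^γ constant: T₂ = T₁·(V₁/V₂)^(γ−1) = 695.1 K; P₂ = P₁·(V₁/V₂)^γ = 6410 torr.

P₂ ≈ 6.41e+03 torr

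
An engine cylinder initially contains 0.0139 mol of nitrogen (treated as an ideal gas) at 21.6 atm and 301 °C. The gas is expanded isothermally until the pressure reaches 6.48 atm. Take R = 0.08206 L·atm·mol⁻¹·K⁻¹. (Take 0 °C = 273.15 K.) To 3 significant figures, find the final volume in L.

V₂ ≈ 0.101 L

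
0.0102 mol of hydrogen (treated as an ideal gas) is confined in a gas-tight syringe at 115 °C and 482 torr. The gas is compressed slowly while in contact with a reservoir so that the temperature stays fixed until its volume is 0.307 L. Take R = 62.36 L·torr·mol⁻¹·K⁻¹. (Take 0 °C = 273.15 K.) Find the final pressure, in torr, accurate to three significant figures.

P₂ ≈ 804 torr

Convert: T₁ = 388.1 K.
From PV = nRT: V₁ = nRT₁/P₁ = 0.5122 L.
T constant ⇒ Boyle's law P V = const: T₂ = T₁; P₂ = P₁·(V₁/V₂) = 804.2 torr.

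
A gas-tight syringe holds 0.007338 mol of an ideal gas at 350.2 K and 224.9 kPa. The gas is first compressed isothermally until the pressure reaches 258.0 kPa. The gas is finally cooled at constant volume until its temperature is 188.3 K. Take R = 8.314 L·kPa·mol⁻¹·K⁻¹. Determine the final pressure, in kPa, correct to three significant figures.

From PV = nRT: V₁ = nRT₁/P₁ = 0.09500 L.
Isothermal, so P V is constant: T₂ = T₁; V₂ = V₁·(P₁/P₂) = 0.08281 L.
V constant ⇒ P ∝ T: V₃ = V₂; P₃ = P₂·(T₃/T₂) = 138.7 kPa.

P₃ ≈ 139 kPa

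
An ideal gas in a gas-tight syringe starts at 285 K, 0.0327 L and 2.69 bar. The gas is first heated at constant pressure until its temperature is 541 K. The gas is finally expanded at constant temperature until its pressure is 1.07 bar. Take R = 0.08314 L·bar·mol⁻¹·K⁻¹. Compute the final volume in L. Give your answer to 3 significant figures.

V₃ ≈ 0.156 L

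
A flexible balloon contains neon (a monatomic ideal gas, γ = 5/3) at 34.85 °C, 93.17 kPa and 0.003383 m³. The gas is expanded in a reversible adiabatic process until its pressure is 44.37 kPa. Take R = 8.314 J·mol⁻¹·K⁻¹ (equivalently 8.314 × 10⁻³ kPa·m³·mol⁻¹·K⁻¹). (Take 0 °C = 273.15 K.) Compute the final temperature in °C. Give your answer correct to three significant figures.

Convert: T₁ = 308.0 K.
Reversible adiabatic, γ = 5/3: T₂ = T₁·(P₂/P₁)^((γ−1)/γ) = 228.9 K; V₂ = V₁·(P₁/P₂)^(1/γ) = 0.005280 m³.

T₂ ≈ -44.2 °C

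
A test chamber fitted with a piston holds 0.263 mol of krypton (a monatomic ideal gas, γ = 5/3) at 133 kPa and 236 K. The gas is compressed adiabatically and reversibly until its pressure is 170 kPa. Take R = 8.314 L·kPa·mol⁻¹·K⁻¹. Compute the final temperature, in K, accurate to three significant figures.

T₂ ≈ 260 K

From PV = nRT: V₁ = nRT₁/P₁ = 3.880 L.
Adiabatic (γ = 5/3), T V^(γ−1) and P V^γ constant: T₂ = T₁·(P₂/P₁)^((γ−1)/γ) = 260.3 K; V₂ = V₁·(P₁/P₂)^(1/γ) = 3.349 L.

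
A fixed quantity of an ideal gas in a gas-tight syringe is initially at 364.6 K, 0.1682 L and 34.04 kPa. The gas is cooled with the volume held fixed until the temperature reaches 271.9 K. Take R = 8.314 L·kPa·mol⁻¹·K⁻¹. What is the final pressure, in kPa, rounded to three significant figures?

P₂ ≈ 25.4 kPa

V constant ⇒ P ∝ T: V₂ = V₁; P₂ = P₁·(T₂/T₁) = 25.39 kPa.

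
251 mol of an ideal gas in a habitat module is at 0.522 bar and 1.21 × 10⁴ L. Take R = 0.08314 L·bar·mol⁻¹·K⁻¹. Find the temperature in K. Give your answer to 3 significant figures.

PV = nRT ⇒ T = PV/(nR) = (0.522 × 1.21e+04) / (251 × 0.08314)

T ≈ 303 K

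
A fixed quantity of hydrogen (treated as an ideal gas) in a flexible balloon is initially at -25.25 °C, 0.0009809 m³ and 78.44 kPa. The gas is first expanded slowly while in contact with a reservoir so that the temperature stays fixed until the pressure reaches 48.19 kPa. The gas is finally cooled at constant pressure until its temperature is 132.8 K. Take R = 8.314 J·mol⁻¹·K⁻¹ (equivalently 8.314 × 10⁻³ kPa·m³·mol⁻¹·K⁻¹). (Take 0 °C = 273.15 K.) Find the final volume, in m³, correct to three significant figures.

Convert: T₁ = 247.9 K.
T constant ⇒ Boyle's law P V = const: T₂ = T₁; V₂ = V₁·(P₁/P₂) = 0.001597 m³.
P constant ⇒ V ∝ T: P₃ = P₂; V₃ = V₂·(T₃/T₂) = 0.0008553 m³.

V₃ ≈ 0.000855 m³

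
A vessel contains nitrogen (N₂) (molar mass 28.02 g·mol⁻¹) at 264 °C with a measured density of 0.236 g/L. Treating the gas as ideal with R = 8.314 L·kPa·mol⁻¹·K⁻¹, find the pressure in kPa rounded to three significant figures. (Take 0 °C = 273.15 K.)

ρ = PM/(RT) ⇒ P = ρRT/M = (0.236 × 8.314 × 537.1) / 28.02

P ≈ 37.6 kPa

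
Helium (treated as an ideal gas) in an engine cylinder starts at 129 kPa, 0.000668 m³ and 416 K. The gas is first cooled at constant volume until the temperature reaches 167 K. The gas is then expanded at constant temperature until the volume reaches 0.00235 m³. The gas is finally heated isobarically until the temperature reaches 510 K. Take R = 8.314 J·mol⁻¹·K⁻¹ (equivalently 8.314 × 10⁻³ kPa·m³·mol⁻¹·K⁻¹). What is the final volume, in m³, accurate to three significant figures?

Isochoric, so P/T is constant: V₂ = V₁; P₂ = P₁·(T₂/T₁) = 51.79 kPa.
T constant ⇒ Boyle's law P V = const: T₃ = T₂; P₃ = P₂·(V₂/V₃) = 14.72 kPa.
P constant ⇒ V ∝ T: P₄ = P₃; V₄ = V₃·(T₄/T₃) = 0.007177 m³.

V₄ ≈ 0.00718 m³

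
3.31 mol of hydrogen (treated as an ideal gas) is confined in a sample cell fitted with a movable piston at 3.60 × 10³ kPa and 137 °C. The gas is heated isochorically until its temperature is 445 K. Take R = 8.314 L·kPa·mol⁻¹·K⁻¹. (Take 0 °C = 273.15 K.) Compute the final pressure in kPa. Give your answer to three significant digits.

Convert: T₁ = 410.1 K.
From PV = nRT: V₁ = nRT₁/P₁ = 3.135 L.
Isochoric, so P/T is constant: V₂ = V₁; P₂ = P₁·(T₂/T₁) = 3906 kPa.

P₂ ≈ 3.91e+03 kPa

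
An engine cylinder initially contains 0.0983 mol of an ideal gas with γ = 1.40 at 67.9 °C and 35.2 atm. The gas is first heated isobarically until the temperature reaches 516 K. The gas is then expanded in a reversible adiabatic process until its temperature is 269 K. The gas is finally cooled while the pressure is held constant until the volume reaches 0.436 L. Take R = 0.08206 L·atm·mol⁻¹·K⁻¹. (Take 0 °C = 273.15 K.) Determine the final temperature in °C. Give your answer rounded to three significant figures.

Convert: T₁ = 341.0 K.
From PV = nRT: V₁ = nRT₁/P₁ = 0.07816 L.
P constant ⇒ V ∝ T: P₂ = P₁; V₂ = V₁·(T₂/T₁) = 0.1182 L.
Adiabatic (γ = 1.40), T V^(γ−1) and P V^γ constant: P₃ = P₂·(T₃/T₂)^(γ/(γ−1)) = 3.601 atm; V₃ = V₂·(T₂/T₃)^(1/(γ−1)) = 0.6026 L.
Isobaric, so V/T is constant: P₄ = P₃; T₄ = T₃·(V₄/V₃) = 194.6 K.

T₄ ≈ -78.5 °C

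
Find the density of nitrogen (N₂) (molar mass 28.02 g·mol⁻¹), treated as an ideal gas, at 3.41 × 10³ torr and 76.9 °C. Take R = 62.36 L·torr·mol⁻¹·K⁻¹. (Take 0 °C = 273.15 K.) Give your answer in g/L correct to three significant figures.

ρ = PM/(RT) = (3.41e+03 × 28.02) / (62.36 × 350.0)

ρ ≈ 4.38 g/L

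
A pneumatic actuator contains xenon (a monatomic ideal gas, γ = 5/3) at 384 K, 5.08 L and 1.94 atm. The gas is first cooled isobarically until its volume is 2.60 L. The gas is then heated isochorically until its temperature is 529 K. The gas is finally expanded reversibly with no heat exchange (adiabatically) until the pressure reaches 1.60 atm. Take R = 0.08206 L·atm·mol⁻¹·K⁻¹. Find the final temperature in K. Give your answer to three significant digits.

T₄ ≈ 330 K

P constant ⇒ V ∝ T: P₂ = P₁; T₂ = T₁·(V₂/V₁) = 196.5 K.
V constant ⇒ P ∝ T: V₃ = V₂; P₃ = P₂·(T₃/T₂) = 5.222 atm.
Adiabatic (γ = 5/3), T V^(γ−1) and P V^γ constant: T₄ = T₃·(P₄/P₃)^((γ−1)/γ) = 329.6 K; V₄ = V₃·(P₃/P₄)^(1/γ) = 5.287 L.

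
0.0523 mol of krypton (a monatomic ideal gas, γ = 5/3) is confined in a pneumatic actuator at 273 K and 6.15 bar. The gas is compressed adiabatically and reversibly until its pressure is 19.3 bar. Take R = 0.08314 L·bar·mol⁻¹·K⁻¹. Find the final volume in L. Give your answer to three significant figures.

V₂ ≈ 0.0972 L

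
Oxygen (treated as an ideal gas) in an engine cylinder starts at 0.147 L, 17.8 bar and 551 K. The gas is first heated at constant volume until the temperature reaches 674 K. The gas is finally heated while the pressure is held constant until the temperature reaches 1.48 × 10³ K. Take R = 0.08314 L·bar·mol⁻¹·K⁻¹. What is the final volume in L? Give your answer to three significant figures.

V₃ ≈ 0.323 L

V constant ⇒ P ∝ T: V₂ = V₁; P₂ = P₁·(T₂/T₁) = 21.77 bar.
P constant ⇒ V ∝ T: P₃ = P₂; V₃ = V₂·(T₃/T₂) = 0.3228 L.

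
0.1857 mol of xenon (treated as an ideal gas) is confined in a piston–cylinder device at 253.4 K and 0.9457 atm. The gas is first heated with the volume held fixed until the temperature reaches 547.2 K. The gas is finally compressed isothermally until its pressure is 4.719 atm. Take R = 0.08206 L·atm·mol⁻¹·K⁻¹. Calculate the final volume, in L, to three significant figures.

V₃ ≈ 1.77 L

From PV = nRT: V₁ = nRT₁/P₁ = 4.083 L.
V constant ⇒ P ∝ T: V₂ = V₁; P₂ = P₁·(T₂/T₁) = 2.042 atm.
T constant ⇒ Boyle's law P V = const: T₃ = T₂; V₃ = V₂·(P₂/P₃) = 1.767 L.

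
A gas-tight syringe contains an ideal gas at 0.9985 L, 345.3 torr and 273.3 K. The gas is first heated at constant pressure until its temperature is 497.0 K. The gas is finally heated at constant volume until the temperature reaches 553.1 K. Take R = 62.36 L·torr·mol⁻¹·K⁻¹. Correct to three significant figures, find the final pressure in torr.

P₃ ≈ 384 torr

Isobaric, so V/T is constant: P₂ = P₁; V₂ = V₁·(T₂/T₁) = 1.816 L.
V constant ⇒ P ∝ T: V₃ = V₂; P₃ = P₂·(T₃/T₂) = 384.3 torr.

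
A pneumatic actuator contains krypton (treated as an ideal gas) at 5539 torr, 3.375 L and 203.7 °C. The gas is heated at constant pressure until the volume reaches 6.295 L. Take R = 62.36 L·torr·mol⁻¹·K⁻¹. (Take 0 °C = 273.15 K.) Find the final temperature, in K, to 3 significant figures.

Convert: T₁ = 476.8 K.
P constant ⇒ V ∝ T: P₂ = P₁; T₂ = T₁·(V₂/V₁) = 889.4 K.

T₂ ≈ 889 K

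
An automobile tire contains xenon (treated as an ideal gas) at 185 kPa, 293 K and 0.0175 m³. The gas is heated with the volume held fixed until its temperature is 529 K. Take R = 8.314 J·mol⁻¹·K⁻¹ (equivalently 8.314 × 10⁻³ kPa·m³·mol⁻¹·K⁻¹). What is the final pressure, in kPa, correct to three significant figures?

Isochoric, so P/T is constant: V₂ = V₁; P₂ = P₁·(T₂/T₁) = 334.0 kPa.

P₂ ≈ 334 kPa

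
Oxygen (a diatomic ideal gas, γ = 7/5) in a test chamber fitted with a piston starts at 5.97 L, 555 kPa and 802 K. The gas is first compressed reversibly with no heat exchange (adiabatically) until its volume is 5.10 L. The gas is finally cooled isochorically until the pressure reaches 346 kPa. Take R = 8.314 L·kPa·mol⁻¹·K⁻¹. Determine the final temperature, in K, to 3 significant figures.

Adiabatic (γ = 7/5), T V^(γ−1) and P V^γ constant: T₂ = T₁·(V₁/V₂)^(γ−1) = 854.2 K; P₂ = P₁·(V₁/V₂)^γ = 691.9 kPa.
V constant ⇒ P ∝ T: V₃ = V₂; T₃ = T₂·(P₃/P₂) = 427.1 K.

T₃ ≈ 427 K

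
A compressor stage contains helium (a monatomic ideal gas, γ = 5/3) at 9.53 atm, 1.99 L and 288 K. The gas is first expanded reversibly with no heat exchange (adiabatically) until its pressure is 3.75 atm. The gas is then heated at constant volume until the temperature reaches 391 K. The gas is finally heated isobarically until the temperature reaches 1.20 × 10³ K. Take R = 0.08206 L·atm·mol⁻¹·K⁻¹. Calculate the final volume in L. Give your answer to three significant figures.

Reversible adiabatic, γ = 5/3: T₂ = T₁·(P₂/P₁)^((γ−1)/γ) = 198.3 K; V₂ = V₁·(P₁/P₂)^(1/γ) = 3.482 L.
V constant ⇒ P ∝ T: V₃ = V₂; P₃ = P₂·(T₃/T₂) = 7.393 atm.
Isobaric, so V/T is constant: P₄ = P₃; V₄ = V₃·(T₄/T₃) = 10.69 L.

V₄ ≈ 10.7 L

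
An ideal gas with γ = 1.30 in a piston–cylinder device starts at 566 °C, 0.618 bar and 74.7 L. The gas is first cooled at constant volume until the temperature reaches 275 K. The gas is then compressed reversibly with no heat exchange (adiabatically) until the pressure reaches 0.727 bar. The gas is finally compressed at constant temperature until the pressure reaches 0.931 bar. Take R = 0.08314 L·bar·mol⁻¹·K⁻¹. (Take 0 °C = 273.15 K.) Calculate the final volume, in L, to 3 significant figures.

V₄ ≈ 21.8 L

Convert: T₁ = 839.1 K.
Isochoric, so P/T is constant: V₂ = V₁; P₂ = P₁·(T₂/T₁) = 0.2025 bar.
Adiabatic (γ = 1.30), T V^(γ−1) and P V^γ constant: T₃ = T₂·(P₃/P₂)^((γ−1)/γ) = 369.3 K; V₃ = V₂·(P₂/P₃)^(1/γ) = 27.95 L.
Isothermal, so P V is constant: T₄ = T₃; V₄ = V₃·(P₃/P₄) = 21.82 L.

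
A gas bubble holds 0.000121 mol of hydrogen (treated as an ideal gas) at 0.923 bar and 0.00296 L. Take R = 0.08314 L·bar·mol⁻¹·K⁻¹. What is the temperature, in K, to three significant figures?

PV = nRT ⇒ T = PV/(nR) = (0.923 × 0.00296) / (0.000121 × 0.08314)

T ≈ 272 K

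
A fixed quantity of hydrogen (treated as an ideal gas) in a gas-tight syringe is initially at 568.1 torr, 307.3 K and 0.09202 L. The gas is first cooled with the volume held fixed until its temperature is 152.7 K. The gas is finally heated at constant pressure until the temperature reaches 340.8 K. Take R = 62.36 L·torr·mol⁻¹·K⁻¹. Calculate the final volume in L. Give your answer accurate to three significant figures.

Isochoric, so P/T is constant: V₂ = V₁; P₂ = P₁·(T₂/T₁) = 282.3 torr.
P constant ⇒ V ∝ T: P₃ = P₂; V₃ = V₂·(T₃/T₂) = 0.2054 L.

V₃ ≈ 0.205 L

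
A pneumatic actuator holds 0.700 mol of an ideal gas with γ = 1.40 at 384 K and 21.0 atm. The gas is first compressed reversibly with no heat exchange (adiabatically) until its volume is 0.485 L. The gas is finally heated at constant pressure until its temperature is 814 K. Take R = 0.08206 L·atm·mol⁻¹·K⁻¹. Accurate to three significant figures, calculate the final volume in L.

V₃ ≈ 0.755 L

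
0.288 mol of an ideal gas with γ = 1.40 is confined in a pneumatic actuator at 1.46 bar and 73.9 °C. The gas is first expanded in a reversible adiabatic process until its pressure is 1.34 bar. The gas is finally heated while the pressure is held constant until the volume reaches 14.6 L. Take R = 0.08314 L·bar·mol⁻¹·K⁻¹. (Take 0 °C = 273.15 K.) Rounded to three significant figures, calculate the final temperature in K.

Convert: T₁ = 347.0 K.
From PV = nRT: V₁ = nRT₁/P₁ = 5.692 L.
Reversible adiabatic, γ = 1.40: T₂ = T₁·(P₂/P₁)^((γ−1)/γ) = 338.6 K; V₂ = V₁·(P₁/P₂)^(1/γ) = 6.051 L.
Isobaric, so V/T is constant: P₃ = P₂; T₃ = T₂·(V₃/V₂) = 817.1 K.

T₃ ≈ 817 K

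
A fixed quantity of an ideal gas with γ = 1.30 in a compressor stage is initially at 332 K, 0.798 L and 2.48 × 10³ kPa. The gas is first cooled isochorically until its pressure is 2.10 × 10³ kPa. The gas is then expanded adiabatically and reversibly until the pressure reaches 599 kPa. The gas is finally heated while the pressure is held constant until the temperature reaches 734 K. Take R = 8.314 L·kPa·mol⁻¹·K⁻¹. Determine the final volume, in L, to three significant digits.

V₄ ≈ 7.30 L

V constant ⇒ P ∝ T: V₂ = V₁; T₂ = T₁·(P₂/P₁) = 281.1 K.
Adiabatic (γ = 1.30), T V^(γ−1) and P V^γ constant: T₃ = T₂·(P₃/P₂)^((γ−1)/γ) = 210.5 K; V₃ = V₂·(P₂/P₃)^(1/γ) = 2.094 L.
P constant ⇒ V ∝ T: P₄ = P₃; V₄ = V₃·(T₄/T₃) = 7.304 L.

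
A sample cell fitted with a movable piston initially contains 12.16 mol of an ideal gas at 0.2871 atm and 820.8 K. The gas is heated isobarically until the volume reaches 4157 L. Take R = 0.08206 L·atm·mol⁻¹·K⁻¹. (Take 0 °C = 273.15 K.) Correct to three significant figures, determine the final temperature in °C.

From PV = nRT: V₁ = nRT₁/P₁ = 2853 L.
P constant ⇒ V ∝ T: P₂ = P₁; T₂ = T₁·(V₂/V₁) = 1196 K.

T₂ ≈ 923 °C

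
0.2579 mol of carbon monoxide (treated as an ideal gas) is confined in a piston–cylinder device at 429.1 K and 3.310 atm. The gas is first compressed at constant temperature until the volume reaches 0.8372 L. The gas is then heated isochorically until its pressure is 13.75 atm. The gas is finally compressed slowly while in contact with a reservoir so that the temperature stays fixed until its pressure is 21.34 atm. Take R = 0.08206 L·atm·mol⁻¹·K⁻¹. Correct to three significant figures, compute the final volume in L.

From PV = nRT: V₁ = nRT₁/P₁ = 2.744 L.
T constant ⇒ Boyle's law P V = const: T₂ = T₁; P₂ = P₁·(V₁/V₂) = 10.85 atm.
V constant ⇒ P ∝ T: V₃ = V₂; T₃ = T₂·(P₃/P₂) = 543.9 K.
Isothermal, so P V is constant: T₄ = T₃; V₄ = V₃·(P₃/P₄) = 0.5394 L.

V₄ ≈ 0.539 L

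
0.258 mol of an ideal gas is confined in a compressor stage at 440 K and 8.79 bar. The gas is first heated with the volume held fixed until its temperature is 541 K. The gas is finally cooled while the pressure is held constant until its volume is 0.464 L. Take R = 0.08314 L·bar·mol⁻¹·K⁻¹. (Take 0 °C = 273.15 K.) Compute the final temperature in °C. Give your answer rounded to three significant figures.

From PV = nRT: V₁ = nRT₁/P₁ = 1.074 L.
V constant ⇒ P ∝ T: V₂ = V₁; P₂ = P₁·(T₂/T₁) = 10.81 bar.
Isobaric, so V/T is constant: P₃ = P₂; T₃ = T₂·(V₃/V₂) = 233.8 K.

T₃ ≈ -39.4 °C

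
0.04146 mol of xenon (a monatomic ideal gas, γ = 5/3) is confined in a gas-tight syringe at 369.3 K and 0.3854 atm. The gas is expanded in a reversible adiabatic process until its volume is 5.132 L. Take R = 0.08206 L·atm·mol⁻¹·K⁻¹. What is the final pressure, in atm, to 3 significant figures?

P₂ ≈ 0.181 atm

From PV = nRT: V₁ = nRT₁/P₁ = 3.260 L.
Adiabatic (γ = 5/3), T V^(γ−1) and P V^γ constant: T₂ = T₁·(V₁/V₂)^(γ−1) = 272.9 K; P₂ = P₁·(V₁/V₂)^γ = 0.1809 atm.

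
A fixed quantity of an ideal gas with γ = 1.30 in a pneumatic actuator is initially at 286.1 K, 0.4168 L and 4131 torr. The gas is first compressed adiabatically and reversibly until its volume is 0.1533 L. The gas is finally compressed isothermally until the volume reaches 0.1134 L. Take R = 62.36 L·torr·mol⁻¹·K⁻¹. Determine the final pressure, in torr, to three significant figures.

P₃ ≈ 2.05e+04 torr

Adiabatic (γ = 1.30), T V^(γ−1) and P V^γ constant: T₂ = T₁·(V₁/V₂)^(γ−1) = 386.2 K; P₂ = P₁·(V₁/V₂)^γ = 1.516e+04 torr.
T constant ⇒ Boyle's law P V = const: T₃ = T₂; P₃ = P₂·(V₂/V₃) = 2.050e+04 torr.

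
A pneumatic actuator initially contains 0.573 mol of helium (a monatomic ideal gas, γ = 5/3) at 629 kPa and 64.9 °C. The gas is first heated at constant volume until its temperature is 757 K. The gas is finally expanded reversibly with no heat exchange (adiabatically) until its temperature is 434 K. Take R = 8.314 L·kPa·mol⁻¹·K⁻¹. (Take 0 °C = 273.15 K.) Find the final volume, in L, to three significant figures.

Convert: T₁ = 338.0 K.
From PV = nRT: V₁ = nRT₁/P₁ = 2.560 L.
V constant ⇒ P ∝ T: V₂ = V₁; P₂ = P₁·(T₂/T₁) = 1409 kPa.
Reversible adiabatic, γ = 5/3: P₃ = P₂·(T₃/T₂)^(γ/(γ−1)) = 350.6 kPa; V₃ = V₂·(T₂/T₃)^(1/(γ−1)) = 5.898 L.

V₃ ≈ 5.90 L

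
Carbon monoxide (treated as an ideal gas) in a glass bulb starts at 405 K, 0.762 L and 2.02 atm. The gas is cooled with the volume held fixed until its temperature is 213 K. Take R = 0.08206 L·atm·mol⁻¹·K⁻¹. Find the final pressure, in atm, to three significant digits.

P₂ ≈ 1.06 atm

V constant ⇒ P ∝ T: V₂ = V₁; P₂ = P₁·(T₂/T₁) = 1.062 atm.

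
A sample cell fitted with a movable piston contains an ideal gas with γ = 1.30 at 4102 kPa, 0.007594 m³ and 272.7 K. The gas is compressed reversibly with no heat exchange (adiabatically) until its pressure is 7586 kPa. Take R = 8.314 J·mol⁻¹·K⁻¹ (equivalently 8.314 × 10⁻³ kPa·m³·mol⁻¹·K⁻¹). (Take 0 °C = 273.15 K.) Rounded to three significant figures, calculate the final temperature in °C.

Reversible adiabatic, γ = 1.30: T₂ = T₁·(P₂/P₁)^((γ−1)/γ) = 314.3 K; V₂ = V₁·(P₁/P₂)^(1/γ) = 0.004732 m³.

T₂ ≈ 41.1 °C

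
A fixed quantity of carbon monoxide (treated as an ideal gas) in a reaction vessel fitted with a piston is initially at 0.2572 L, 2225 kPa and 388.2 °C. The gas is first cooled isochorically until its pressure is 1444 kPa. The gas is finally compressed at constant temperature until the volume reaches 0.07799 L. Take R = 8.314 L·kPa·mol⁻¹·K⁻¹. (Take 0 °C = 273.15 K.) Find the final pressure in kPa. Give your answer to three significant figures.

Convert: T₁ = 661.3 K.
V constant ⇒ P ∝ T: V₂ = V₁; T₂ = T₁·(P₂/P₁) = 429.2 K.
Isothermal, so P V is constant: T₃ = T₂; P₃ = P₂·(V₂/V₃) = 4762 kPa.

P₃ ≈ 4.76e+03 kPa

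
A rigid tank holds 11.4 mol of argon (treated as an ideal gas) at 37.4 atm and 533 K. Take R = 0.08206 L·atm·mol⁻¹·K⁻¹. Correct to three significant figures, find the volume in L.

PV = nRT ⇒ V = nRT/P = (11.4 × 0.08206 × 533) / 37.4

V ≈ 13.3 L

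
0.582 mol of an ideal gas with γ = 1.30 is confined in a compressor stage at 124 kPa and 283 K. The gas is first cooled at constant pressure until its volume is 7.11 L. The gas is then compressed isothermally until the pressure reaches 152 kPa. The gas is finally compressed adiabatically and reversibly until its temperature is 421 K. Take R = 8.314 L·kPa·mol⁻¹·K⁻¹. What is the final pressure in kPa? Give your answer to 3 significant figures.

From PV = nRT: V₁ = nRT₁/P₁ = 11.04 L.
P constant ⇒ V ∝ T: P₂ = P₁; T₂ = T₁·(V₂/V₁) = 182.2 K.
Isothermal, so P V is constant: T₃ = T₂; V₃ = V₂·(P₂/P₃) = 5.800 L.
Reversible adiabatic, γ = 1.30: P₄ = P₃·(T₄/T₃)^(γ/(γ−1)) = 5728 kPa; V₄ = V₃·(T₃/T₄)^(1/(γ−1)) = 0.3557 L.

P₄ ≈ 5.73e+03 kPa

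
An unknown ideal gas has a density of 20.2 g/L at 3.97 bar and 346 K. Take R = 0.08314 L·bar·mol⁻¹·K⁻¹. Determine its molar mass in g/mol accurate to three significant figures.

M ≈ 146 g/mol

ρ = PM/(RT) ⇒ M = ρRT/P = (20.2 × 0.08314 × 346.0) / 3.97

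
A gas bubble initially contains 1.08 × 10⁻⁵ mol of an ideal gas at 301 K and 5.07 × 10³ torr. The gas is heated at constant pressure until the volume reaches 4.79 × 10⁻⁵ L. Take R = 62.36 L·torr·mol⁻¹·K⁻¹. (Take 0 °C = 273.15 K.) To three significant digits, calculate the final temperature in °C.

From PV = nRT: V₁ = nRT₁/P₁ = 3.998e-05 L.
Isobaric, so V/T is constant: P₂ = P₁; T₂ = T₁·(V₂/V₁) = 360.6 K.

T₂ ≈ 87.4 °C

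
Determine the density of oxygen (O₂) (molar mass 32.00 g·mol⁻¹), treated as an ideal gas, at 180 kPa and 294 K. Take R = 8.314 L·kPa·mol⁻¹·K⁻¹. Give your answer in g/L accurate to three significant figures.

ρ = PM/(RT) = (180 × 32.00) / (8.314 × 294.0)

ρ ≈ 2.36 g/L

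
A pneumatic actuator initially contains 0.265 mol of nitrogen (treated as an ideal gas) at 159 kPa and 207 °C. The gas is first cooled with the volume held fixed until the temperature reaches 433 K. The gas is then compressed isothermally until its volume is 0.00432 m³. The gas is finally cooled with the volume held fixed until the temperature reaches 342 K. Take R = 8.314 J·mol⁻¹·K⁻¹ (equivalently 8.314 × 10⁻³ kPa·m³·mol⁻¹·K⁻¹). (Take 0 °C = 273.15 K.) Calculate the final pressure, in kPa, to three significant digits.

P₄ ≈ 174 kPa

Convert: T₁ = 480.1 K.
From PV = nRT: V₁ = nRT₁/P₁ = 0.006653 m³.
Isochoric, so P/T is constant: V₂ = V₁; P₂ = P₁·(T₂/T₁) = 143.4 kPa.
T constant ⇒ Boyle's law P V = const: T₃ = T₂; P₃ = P₂·(V₂/V₃) = 220.8 kPa.
V constant ⇒ P ∝ T: V₄ = V₃; P₄ = P₃·(T₄/T₃) = 174.4 kPa.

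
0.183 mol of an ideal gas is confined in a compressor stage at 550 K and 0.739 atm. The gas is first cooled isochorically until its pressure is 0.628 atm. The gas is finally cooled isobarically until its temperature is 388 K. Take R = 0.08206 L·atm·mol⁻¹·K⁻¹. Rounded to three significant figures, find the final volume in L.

From PV = nRT: V₁ = nRT₁/P₁ = 11.18 L.
V constant ⇒ P ∝ T: V₂ = V₁; T₂ = T₁·(P₂/P₁) = 467.4 K.
P constant ⇒ V ∝ T: P₃ = P₂; V₃ = V₂·(T₃/T₂) = 9.278 L.

V₃ ≈ 9.28 L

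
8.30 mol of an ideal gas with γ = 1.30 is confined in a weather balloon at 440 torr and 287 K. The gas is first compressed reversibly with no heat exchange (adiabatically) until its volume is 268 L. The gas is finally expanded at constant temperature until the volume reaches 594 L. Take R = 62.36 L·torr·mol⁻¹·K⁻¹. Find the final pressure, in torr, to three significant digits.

P₃ ≈ 268 torr

From PV = nRT: V₁ = nRT₁/P₁ = 337.6 L.
Adiabatic (γ = 1.30), T V^(γ−1) and P V^γ constant: T₂ = T₁·(V₁/V₂)^(γ−1) = 307.6 K; P₂ = P₁·(V₁/V₂)^γ = 594.0 torr.
Isothermal, so P V is constant: T₃ = T₂; P₃ = P₂·(V₂/V₃) = 268.0 torr.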